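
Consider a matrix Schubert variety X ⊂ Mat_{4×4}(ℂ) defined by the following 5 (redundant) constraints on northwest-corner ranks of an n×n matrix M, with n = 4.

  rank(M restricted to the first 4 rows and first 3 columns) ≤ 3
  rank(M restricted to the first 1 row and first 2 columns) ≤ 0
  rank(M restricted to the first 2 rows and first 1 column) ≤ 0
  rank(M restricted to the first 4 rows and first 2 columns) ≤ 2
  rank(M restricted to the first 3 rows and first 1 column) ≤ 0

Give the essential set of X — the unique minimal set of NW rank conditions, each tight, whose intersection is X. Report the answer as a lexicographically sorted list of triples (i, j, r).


Computing R[i][j] = min implied NW-rank bound (n=4, 5 conditions):

  R[1]: 0 0 1 1
  R[2]: 0 1 2 2
  R[3]: 0 1 2 3
  R[4]: 1 2 3 4

the unique w with this rank table is (3, 2, 4, 1).

ℓ(w)=4; the 2 essential cells (i,j,r):

[(1, 2, 0), (3, 1, 0)]


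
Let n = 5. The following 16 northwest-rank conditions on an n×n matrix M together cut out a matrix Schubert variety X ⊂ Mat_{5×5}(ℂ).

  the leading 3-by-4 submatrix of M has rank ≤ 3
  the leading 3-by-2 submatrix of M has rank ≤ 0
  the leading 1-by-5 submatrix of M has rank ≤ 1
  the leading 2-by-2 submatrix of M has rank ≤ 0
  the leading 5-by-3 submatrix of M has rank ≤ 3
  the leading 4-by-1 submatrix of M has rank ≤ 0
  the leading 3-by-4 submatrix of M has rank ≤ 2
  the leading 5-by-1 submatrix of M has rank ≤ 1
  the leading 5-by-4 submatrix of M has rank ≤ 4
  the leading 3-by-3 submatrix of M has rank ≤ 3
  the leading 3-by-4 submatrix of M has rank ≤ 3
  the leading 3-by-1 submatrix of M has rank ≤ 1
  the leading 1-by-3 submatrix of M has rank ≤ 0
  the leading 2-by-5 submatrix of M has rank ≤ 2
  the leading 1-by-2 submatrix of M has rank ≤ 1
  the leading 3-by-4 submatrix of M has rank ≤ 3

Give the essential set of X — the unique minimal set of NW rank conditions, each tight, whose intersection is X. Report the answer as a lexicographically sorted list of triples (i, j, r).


Reconstructing r_w from the 16 given conditions:

  i=1: 0  0  0  1  1
  i=2: 0  0  1  2  2
  i=3: 0  0  1  2  3
  i=4: 0  1  2  3  4
  i=5: 1  2  3  4  5

giving w = (4, 3, 5, 2, 1) via Δ²R.

ℓ(w)=8; the 3 essential cells (i,j,r):

[(1, 3, 0), (3, 2, 0), (4, 1, 0)]


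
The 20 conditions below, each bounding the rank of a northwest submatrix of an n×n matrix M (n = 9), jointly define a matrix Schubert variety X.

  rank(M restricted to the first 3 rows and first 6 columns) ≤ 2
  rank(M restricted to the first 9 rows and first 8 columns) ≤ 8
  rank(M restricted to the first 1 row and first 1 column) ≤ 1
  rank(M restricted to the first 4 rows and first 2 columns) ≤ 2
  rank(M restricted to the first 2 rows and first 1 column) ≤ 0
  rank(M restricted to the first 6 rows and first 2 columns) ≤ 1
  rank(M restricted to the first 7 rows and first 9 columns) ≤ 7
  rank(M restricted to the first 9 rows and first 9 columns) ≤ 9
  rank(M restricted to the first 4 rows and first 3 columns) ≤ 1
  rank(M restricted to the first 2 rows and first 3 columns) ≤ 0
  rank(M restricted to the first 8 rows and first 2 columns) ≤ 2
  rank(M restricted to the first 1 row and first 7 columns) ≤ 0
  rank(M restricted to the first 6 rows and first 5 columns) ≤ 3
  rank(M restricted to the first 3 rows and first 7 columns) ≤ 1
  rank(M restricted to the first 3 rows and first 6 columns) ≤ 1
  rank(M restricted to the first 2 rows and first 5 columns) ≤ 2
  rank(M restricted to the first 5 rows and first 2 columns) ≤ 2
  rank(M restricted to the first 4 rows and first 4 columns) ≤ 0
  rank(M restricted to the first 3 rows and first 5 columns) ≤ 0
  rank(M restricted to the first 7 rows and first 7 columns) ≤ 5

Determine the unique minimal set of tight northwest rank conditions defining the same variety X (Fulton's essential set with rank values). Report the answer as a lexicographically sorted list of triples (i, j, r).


Propagating the 20 rank bounds to every northwest block:

  0 | 0 | 0 | 0 | 0 | 0 | 0 | 1 | 1
  0 | 0 | 0 | 0 | 0 | 1 | 1 | 2 | 2
  0 | 0 | 0 | 0 | 0 | 1 | 1 | 2 | 3
  0 | 0 | 0 | 0 | 1 | 2 | 2 | 3 | 4
  1 | 1 | 1 | 1 | 2 | 3 | 3 | 4 | 5
  1 | 1 | 2 | 2 | 3 | 4 | 4 | 5 | 6
  1 | 2 | 3 | 3 | 4 | 5 | 5 | 6 | 7
  1 | 2 | 3 | 4 | 5 | 6 | 6 | 7 | 8
  1 | 2 | 3 | 4 | 5 | 6 | 7 | 8 | 9

the unique w with this rank table is (8, 6, 9, 5, 1, 3, 2, 4, 7).

Fulton essential set (5 of the 23 Rothe cells):

[(1, 7, 0), (3, 5, 0), (3, 7, 1), (4, 4, 0), (6, 2, 1)]


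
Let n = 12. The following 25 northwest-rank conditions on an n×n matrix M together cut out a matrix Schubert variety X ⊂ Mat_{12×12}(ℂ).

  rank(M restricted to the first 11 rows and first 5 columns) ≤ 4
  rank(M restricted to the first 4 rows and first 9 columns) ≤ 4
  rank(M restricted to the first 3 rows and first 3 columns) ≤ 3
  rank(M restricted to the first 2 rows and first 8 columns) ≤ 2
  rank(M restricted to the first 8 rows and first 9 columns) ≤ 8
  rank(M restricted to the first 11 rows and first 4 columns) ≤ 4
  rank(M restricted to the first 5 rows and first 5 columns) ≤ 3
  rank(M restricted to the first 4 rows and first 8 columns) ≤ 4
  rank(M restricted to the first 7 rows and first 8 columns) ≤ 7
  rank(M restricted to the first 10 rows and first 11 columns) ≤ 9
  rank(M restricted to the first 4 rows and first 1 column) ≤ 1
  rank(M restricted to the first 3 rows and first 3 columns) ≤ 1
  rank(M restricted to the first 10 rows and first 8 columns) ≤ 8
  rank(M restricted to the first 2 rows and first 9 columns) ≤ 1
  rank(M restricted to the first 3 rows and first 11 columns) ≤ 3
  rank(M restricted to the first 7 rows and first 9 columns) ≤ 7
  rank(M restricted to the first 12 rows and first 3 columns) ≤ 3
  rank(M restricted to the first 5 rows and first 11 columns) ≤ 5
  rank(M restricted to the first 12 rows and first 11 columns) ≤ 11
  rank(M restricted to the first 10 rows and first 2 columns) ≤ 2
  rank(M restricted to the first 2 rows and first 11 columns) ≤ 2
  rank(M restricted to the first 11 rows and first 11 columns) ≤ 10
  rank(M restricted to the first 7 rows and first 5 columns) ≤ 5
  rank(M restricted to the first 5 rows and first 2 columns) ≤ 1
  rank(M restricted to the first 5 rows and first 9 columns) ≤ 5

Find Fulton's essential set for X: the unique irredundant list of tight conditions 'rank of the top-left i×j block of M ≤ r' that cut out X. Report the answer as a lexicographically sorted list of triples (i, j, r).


Reconstructing r_w from the 25 given conditions:

  R[1]: 1, 1, 1, 1, 1, 1, 1, 1, 1, 1, 1, 1
  R[2]: 1, 1, 1, 1, 1, 1, 1, 1, 1, 2, 2, 2
  R[3]: 1, 1, 1, 2, 2, 2, 2, 2, 2, 3, 3, 3
  R[4]: 1, 1, 2, 3, 3, 3, 3, 3, 3, 4, 4, 4
  R[5]: 1, 1, 2, 3, 3, 4, 4, 4, 4, 5, 5, 5
  R[6]: 1, 2, 3, 4, 4, 5, 5, 5, 5, 6, 6, 6
  R[7]: 1, 2, 3, 4, 4, 5, 6, 6, 6, 7, 7, 7
  R[8]: 1, 2, 3, 4, 4, 5, 6, 7, 7, 8, 8, 8
  R[9]: 1, 2, 3, 4, 4, 5, 6, 7, 8, 9, 9, 9
  R[10]: 1, 2, 3, 4, 4, 5, 6, 7, 8, 9, 9, 10
  R[11]: 1, 2, 3, 4, 4, 5, 6, 7, 8, 9, 10, 11
  R[12]: 1, 2, 3, 4, 5, 6, 7, 8, 9, 10, 11, 12

giving w = (1, 10, 4, 3, 6, 2, 7, 8, 9, 12, 11, 5) via Δ²R.

D(w) has 19 cells with 6 SE-corners; essential set:

[(2, 9, 1), (3, 3, 1), (5, 2, 1), (5, 5, 3), (10, 11, 9), (11, 5, 4)]


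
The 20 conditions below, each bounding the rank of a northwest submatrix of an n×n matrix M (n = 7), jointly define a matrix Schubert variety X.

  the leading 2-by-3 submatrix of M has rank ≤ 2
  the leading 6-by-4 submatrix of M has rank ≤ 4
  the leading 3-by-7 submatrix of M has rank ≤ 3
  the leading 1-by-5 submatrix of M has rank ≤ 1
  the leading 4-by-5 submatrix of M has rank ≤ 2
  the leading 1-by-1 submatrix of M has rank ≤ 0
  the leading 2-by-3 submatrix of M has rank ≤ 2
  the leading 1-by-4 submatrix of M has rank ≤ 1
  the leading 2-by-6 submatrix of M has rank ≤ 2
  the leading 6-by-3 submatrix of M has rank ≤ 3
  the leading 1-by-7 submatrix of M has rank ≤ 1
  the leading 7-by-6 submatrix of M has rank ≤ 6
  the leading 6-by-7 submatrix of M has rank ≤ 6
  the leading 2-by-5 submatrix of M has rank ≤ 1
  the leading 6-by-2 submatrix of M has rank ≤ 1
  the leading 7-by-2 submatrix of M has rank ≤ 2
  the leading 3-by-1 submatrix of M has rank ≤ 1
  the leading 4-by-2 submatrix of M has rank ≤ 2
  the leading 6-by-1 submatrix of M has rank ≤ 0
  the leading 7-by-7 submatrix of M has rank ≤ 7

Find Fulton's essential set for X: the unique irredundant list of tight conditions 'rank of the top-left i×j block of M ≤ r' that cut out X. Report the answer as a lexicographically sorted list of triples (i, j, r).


The tightest implied rank at each (i,j), from the 20 conditions:

  row 1: 0, 1, 1, 1, 1, 1, 1
  row 2: 0, 1, 1, 1, 1, 2, 2
  row 3: 0, 1, 2, 2, 2, 3, 3
  row 4: 0, 1, 2, 2, 2, 3, 4
  row 5: 0, 1, 2, 3, 3, 4, 5
  row 6: 0, 1, 2, 3, 4, 5, 6
  row 7: 1, 2, 3, 4, 5, 6, 7

the unique w with this rank table is (2, 6, 3, 7, 4, 5, 1).

Fulton essential set (3 of the 11 Rothe cells):

[(2, 5, 1), (4, 5, 2), (6, 1, 0)]


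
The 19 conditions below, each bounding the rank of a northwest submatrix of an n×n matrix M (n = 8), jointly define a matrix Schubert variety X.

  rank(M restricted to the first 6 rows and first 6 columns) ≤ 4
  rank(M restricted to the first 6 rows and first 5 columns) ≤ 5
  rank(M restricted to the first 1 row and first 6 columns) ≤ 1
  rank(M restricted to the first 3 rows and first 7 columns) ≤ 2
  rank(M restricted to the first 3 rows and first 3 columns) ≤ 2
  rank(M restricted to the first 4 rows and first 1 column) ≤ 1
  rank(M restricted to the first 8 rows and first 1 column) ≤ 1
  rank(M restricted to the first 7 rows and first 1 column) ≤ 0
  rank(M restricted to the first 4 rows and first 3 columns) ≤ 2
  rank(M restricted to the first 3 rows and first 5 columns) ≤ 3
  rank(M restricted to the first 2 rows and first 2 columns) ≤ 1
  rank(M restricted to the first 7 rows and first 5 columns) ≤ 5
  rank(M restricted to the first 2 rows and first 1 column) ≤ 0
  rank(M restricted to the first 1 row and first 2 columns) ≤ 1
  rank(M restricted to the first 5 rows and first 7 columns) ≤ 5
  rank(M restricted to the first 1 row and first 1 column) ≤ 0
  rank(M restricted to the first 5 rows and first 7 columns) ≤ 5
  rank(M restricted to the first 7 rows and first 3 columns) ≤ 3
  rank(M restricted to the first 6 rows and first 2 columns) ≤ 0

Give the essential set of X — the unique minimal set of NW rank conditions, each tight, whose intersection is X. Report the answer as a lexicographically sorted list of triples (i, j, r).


Recovering R(i,j) via the rank-extension bound from the 19 conditions:

  R[1]: 0, 0, 1, 1, 1, 1, 1, 1
  R[2]: 0, 0, 1, 2, 2, 2, 2, 2
  R[3]: 0, 0, 1, 2, 2, 2, 2, 3
  R[4]: 0, 0, 1, 2, 3, 3, 3, 4
  R[5]: 0, 0, 1, 2, 3, 4, 4, 5
  R[6]: 0, 0, 1, 2, 3, 4, 5, 6
  R[7]: 0, 1, 2, 3, 4, 5, 6, 7
  R[8]: 1, 2, 3, 4, 5, 6, 7, 8

hence w(1..8) = (3, 4, 8, 5, 6, 7, 2, 1).

Rothe diagram D(w) (16 cells), 3 SE-corners (essential conditions):

[(3, 7, 2), (6, 2, 0), (7, 1, 0)]


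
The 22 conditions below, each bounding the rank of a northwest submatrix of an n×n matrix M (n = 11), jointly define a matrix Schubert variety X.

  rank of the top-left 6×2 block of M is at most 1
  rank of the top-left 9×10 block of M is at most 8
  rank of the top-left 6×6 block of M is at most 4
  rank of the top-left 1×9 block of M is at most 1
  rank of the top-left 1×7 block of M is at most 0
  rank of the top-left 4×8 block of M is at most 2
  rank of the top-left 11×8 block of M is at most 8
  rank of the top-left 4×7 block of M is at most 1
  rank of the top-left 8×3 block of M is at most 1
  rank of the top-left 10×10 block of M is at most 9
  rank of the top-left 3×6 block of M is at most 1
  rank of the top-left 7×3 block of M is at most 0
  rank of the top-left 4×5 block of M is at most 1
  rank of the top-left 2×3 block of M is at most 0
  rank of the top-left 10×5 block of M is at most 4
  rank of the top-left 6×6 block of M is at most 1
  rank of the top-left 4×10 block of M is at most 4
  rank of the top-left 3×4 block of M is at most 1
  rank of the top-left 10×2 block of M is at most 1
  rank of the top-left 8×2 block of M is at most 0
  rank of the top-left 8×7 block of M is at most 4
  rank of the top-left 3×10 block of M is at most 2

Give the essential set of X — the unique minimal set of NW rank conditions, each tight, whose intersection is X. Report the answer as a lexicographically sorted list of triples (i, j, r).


Reconstructing r_w from the 22 given conditions:

  R[1]: 0 0 0 0 0 0 0 1 1 1 1
  R[2]: 0 0 0 1 1 1 1 2 2 2 2
  R[3]: 0 0 0 1 1 1 1 2 2 2 3
  R[4]: 0 0 0 1 1 1 1 2 3 3 4
  R[5]: 0 0 0 1 1 1 2 3 4 4 5
  R[6]: 0 0 0 1 1 1 2 3 4 5 6
  R[7]: 0 0 0 1 2 2 3 4 5 6 7
  R[8]: 0 0 1 2 3 3 4 5 6 7 8
  R[9]: 1 1 2 3 4 4 5 6 7 8 9
  R[10]: 1 1 2 3 4 5 6 7 8 9 10
  R[11]: 1 2 3 4 5 6 7 8 9 10 11

giving w = (8, 4, 11, 9, 7, 10, 5, 3, 1, 6, 2) via Δ²R.

Fulton essential set (7 of the 40 Rothe cells):

[(1, 7, 0), (3, 10, 2), (4, 7, 1), (6, 6, 1), (7, 3, 0), (8, 2, 0), (10, 2, 1)]


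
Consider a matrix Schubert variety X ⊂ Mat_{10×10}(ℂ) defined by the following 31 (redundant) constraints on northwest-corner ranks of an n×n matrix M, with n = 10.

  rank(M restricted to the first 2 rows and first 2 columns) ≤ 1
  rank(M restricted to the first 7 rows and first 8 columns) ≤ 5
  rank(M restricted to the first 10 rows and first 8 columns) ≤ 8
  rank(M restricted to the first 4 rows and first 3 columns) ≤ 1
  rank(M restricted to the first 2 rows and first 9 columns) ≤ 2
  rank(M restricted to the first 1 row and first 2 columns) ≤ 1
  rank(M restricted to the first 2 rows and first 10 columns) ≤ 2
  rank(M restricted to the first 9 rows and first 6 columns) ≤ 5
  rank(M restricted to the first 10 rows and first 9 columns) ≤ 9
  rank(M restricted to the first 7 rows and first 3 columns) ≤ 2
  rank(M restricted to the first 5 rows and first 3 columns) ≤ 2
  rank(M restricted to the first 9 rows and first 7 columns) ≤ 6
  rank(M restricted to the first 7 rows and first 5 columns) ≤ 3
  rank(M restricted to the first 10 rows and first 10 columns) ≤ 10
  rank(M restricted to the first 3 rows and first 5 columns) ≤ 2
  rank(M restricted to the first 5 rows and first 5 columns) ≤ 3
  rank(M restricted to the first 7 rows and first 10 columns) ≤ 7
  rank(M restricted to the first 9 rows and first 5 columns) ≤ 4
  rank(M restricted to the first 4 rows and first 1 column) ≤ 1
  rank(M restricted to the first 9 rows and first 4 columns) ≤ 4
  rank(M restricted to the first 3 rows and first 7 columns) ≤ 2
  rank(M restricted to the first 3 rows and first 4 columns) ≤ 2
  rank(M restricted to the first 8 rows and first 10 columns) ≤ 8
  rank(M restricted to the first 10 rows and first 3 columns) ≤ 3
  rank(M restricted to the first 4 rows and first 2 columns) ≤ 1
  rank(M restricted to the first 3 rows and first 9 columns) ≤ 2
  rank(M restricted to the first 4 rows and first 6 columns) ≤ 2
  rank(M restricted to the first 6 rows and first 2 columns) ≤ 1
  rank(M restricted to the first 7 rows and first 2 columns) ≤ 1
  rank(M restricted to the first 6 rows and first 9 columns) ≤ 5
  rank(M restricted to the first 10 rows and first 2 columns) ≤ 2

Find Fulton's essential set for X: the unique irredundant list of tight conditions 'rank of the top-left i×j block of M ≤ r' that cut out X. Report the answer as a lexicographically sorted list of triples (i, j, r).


Propagating the 31 rank bounds to every northwest block:

  R[1]: 1  1  1  1  1  1  1  1  1  1
  R[2]: 1  1  1  2  2  2  2  2  2  2
  R[3]: 1  1  1  2  2  2  2  2  2  3
  R[4]: 1  1  1  2  2  2  3  3  3  4
  R[5]: 1  1  2  3  3  3  4  4  4  5
  R[6]: 1  1  2  3  3  4  5  5  5  6
  R[7]: 1  1  2  3  3  4  5  5  6  7
  R[8]: 1  2  3  4  4  5  6  6  7  8
  R[9]: 1  2  3  4  4  5  6  7  8  9
  R[10]: 1  2  3  4  5  6  7  8  9  10

so w = (1, 4, 10, 7, 3, 6, 9, 2, 8, 5).

7 SE-corners of the 20-cell Rothe diagram give Ess(w):

[(3, 9, 2), (4, 3, 1), (4, 6, 2), (7, 2, 1), (7, 5, 3), (7, 8, 5), (9, 5, 4)]


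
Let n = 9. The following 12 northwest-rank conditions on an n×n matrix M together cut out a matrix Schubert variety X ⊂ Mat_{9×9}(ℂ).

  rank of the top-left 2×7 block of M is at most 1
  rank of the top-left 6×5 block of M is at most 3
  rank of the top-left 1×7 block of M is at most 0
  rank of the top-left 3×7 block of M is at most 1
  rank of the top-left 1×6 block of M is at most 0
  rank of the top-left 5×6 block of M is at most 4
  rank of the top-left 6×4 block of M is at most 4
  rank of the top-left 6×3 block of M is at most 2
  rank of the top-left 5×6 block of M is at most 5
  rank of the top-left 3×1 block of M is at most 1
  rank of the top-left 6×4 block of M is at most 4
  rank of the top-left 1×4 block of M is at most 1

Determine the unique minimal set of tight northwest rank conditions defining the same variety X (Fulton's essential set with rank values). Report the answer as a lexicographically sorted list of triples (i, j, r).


Reconstructing r_w from the 12 given conditions:

  row 1: 0 | 0 | 0 | 0 | 0 | 0 | 0 | 1 | 1
  row 2: 1 | 1 | 1 | 1 | 1 | 1 | 1 | 2 | 2
  row 3: 1 | 1 | 1 | 1 | 1 | 1 | 1 | 2 | 3
  row 4: 1 | 2 | 2 | 2 | 2 | 2 | 2 | 3 | 4
  row 5: 1 | 2 | 2 | 3 | 3 | 3 | 3 | 4 | 5
  row 6: 1 | 2 | 2 | 3 | 3 | 4 | 4 | 5 | 6
  row 7: 1 | 2 | 3 | 4 | 4 | 5 | 5 | 6 | 7
  row 8: 1 | 2 | 3 | 4 | 5 | 6 | 6 | 7 | 8
  row 9: 1 | 2 | 3 | 4 | 5 | 6 | 7 | 8 | 9

so w = (8, 1, 9, 2, 4, 6, 3, 5, 7).

4 SE-corners of the 16-cell Rothe diagram give Ess(w):

[(1, 7, 0), (3, 7, 1), (6, 3, 2), (6, 5, 3)]


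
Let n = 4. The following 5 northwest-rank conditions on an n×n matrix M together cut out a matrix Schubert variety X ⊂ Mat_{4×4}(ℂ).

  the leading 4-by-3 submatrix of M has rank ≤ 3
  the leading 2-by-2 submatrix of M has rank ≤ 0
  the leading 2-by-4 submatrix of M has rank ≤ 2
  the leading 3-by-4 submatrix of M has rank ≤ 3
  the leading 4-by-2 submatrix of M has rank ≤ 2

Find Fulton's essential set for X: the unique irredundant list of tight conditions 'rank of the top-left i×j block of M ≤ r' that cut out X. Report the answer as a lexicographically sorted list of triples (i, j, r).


Propagating the 5 rank bounds to every northwest block:

  0 | 0 | 1 | 1
  0 | 0 | 1 | 2
  1 | 1 | 2 | 3
  1 | 2 | 3 | 4

giving w = (3, 4, 1, 2) via Δ²R.

|D(w)|=4, |Ess(w)|=1:

[(2, 2, 0)]


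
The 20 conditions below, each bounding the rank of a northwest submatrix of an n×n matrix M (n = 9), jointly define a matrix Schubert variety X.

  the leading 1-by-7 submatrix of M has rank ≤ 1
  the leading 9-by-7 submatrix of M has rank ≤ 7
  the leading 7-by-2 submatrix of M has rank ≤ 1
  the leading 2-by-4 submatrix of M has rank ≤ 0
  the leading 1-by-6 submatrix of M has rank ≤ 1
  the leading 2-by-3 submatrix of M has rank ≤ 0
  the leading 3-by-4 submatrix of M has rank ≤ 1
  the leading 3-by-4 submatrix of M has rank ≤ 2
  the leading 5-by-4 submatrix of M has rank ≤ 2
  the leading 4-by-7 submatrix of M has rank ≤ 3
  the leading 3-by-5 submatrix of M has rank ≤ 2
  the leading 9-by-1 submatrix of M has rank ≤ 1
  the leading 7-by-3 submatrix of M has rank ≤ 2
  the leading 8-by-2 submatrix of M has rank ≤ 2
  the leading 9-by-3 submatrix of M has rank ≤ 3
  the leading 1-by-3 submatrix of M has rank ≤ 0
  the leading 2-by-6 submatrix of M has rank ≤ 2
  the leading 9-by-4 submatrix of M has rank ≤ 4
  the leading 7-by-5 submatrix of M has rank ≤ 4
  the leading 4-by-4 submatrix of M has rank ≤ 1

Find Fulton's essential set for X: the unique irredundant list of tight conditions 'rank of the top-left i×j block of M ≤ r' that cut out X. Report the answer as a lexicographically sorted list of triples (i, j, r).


Computing R[i][j] = min implied NW-rank bound (n=9, 20 conditions):

  i=1: 0, 0, 0, 0, 1, 1, 1, 1, 1
  i=2: 0, 0, 0, 0, 1, 2, 2, 2, 2
  i=3: 1, 1, 1, 1, 2, 3, 3, 3, 3
  i=4: 1, 1, 1, 1, 2, 3, 3, 4, 4
  i=5: 1, 1, 2, 2, 3, 4, 4, 5, 5
  i=6: 1, 1, 2, 3, 4, 5, 5, 6, 6
  i=7: 1, 1, 2, 3, 4, 5, 6, 7, 7
  i=8: 1, 2, 3, 4, 5, 6, 7, 8, 8
  i=9: 1, 2, 3, 4, 5, 6, 7, 8, 9

hence w(1..9) = (5, 6, 1, 8, 3, 4, 7, 2, 9).

Fulton essential set (4 of the 15 Rothe cells):

[(2, 4, 0), (4, 4, 1), (4, 7, 3), (7, 2, 1)]


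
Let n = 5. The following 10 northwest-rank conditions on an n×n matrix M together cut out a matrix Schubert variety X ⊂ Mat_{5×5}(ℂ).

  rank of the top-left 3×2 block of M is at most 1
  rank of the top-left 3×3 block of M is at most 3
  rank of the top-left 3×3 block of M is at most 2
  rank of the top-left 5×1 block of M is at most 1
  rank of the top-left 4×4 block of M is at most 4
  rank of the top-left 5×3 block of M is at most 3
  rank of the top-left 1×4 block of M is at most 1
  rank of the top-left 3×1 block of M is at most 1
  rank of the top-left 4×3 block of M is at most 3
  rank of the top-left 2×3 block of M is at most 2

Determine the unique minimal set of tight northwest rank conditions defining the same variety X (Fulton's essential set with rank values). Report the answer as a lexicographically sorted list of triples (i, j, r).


Computing R[i][j] = min implied NW-rank bound (n=5, 10 conditions):

  i=1: 1  1  1  1  1
  i=2: 1  1  2  2  2
  i=3: 1  1  2  3  3
  i=4: 1  2  3  4  4
  i=5: 1  2  3  4  5

reading off 1-entries of Δ²R: w = (1, 3, 4, 2, 5).

Fulton essential set (1 of the 2 Rothe cells):

[(3, 2, 1)]


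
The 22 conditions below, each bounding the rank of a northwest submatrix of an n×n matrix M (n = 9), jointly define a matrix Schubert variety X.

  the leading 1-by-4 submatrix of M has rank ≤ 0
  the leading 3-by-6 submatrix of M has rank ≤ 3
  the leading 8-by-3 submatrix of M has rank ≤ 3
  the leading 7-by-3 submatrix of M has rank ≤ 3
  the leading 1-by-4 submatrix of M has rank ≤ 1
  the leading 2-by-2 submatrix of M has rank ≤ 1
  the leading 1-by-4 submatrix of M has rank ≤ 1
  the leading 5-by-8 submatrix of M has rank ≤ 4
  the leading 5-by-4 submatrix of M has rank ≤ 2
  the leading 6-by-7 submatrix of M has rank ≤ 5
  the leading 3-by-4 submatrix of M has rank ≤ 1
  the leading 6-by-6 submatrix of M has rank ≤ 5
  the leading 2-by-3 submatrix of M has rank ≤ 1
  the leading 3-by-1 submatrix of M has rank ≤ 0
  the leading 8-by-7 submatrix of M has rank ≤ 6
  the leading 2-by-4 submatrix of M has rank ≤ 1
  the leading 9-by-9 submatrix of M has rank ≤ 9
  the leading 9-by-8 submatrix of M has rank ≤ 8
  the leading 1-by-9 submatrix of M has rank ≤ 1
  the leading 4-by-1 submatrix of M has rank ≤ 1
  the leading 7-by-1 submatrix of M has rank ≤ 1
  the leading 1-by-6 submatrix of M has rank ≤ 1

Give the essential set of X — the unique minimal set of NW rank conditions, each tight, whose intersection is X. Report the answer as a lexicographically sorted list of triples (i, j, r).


Reconstructing r_w from the 22 given conditions:

  i=1: 0  0  0  0  1  1  1  1  1
  i=2: 0  1  1  1  2  2  2  2  2
  i=3: 0  1  1  1  2  3  3  3  3
  i=4: 1  2  2  2  3  4  4  4  4
  i=5: 1  2  2  2  3  4  4  4  5
  i=6: 1  2  3  3  4  5  5  5  6
  i=7: 1  2  3  4  5  6  6  6  7
  i=8: 1  2  3  4  5  6  6  7  8
  i=9: 1  2  3  4  5  6  7  8  9

so w = (5, 2, 6, 1, 9, 3, 4, 8, 7).

Fulton essential set (6 of the 13 Rothe cells):

[(1, 4, 0), (3, 1, 0), (3, 4, 1), (5, 4, 2), (5, 8, 4), (8, 7, 6)]


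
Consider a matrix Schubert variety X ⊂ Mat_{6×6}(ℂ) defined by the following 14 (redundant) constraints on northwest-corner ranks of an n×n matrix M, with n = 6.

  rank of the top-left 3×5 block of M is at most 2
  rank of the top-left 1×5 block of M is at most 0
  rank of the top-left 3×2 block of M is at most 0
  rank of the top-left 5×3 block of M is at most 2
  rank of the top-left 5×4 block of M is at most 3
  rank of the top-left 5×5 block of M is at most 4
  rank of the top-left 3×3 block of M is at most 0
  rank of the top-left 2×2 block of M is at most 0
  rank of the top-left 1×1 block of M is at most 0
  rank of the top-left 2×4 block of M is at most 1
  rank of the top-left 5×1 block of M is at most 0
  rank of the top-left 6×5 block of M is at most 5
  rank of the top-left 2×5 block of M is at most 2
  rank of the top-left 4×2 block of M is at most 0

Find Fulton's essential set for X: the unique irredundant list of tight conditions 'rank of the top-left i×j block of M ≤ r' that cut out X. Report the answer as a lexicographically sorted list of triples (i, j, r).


The tightest implied rank at each (i,j), from the 14 conditions:

  0 0 0 0 0 1
  0 0 0 1 1 2
  0 0 0 1 2 3
  0 0 1 2 3 4
  0 1 2 3 4 5
  1 2 3 4 5 6

reading off 1-entries of Δ²R: w = (6, 4, 5, 3, 2, 1).

D(w) has 14 cells with 4 SE-corners; essential set:

[(1, 5, 0), (3, 3, 0), (4, 2, 0), (5, 1, 0)]


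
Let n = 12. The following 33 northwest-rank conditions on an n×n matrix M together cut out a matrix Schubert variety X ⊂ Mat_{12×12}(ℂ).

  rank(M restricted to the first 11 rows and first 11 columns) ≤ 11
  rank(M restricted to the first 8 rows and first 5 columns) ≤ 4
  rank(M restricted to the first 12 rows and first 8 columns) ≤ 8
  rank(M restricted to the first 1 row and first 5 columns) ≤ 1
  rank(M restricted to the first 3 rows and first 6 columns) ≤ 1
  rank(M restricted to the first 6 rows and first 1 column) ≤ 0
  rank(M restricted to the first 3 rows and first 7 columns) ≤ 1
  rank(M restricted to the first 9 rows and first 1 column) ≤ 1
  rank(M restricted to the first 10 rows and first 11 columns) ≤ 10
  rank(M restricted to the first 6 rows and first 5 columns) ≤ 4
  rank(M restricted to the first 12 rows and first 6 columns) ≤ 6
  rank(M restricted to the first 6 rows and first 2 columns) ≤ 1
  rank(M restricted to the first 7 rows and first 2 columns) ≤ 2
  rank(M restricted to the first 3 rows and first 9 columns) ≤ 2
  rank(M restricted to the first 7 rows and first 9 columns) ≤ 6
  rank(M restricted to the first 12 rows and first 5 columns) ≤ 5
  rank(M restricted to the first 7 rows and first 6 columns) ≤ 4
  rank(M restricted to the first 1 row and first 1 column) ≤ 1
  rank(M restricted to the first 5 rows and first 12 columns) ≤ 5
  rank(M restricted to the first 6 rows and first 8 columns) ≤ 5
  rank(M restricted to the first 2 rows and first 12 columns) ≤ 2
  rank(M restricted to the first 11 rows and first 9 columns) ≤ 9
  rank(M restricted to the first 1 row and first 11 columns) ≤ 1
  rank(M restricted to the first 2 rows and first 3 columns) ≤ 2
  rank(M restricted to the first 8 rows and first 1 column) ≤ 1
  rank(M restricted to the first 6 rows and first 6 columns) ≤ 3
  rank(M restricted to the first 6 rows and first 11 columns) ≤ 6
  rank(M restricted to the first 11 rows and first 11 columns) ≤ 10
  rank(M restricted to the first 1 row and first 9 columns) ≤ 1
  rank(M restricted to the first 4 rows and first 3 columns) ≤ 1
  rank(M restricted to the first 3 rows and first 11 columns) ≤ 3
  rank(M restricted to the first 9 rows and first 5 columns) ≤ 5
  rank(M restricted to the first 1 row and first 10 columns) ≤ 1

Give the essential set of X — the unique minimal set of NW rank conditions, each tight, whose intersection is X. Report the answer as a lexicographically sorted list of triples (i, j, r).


The tightest implied rank at each (i,j), from the 33 conditions:

  i=1: 0 1 1 1 1 1 1 1 1 1 1 1
  i=2: 0 1 1 1 1 1 1 2 2 2 2 2
  i=3: 0 1 1 1 1 1 1 2 2 3 3 3
  i=4: 0 1 1 2 2 2 2 3 3 4 4 4
  i=5: 0 1 2 3 3 3 3 4 4 5 5 5
  i=6: 0 1 2 3 3 3 4 5 5 6 6 6
  i=7: 1 2 3 4 4 4 5 6 6 7 7 7
  i=8: 1 2 3 4 4 5 6 7 7 8 8 8
  i=9: 1 2 3 4 5 6 7 8 8 9 9 9
  i=10: 1 2 3 4 5 6 7 8 9 10 10 10
  i=11: 1 2 3 4 5 6 7 8 9 10 10 11
  i=12: 1 2 3 4 5 6 7 8 9 10 11 12

hence w(1..12) = (2, 8, 10, 4, 3, 7, 1, 6, 5, 9, 12, 11).

7 SE-corners of the 22-cell Rothe diagram give Ess(w):

[(3, 7, 1), (3, 9, 2), (4, 3, 1), (6, 1, 0), (6, 6, 3), (8, 5, 4), (11, 11, 10)]


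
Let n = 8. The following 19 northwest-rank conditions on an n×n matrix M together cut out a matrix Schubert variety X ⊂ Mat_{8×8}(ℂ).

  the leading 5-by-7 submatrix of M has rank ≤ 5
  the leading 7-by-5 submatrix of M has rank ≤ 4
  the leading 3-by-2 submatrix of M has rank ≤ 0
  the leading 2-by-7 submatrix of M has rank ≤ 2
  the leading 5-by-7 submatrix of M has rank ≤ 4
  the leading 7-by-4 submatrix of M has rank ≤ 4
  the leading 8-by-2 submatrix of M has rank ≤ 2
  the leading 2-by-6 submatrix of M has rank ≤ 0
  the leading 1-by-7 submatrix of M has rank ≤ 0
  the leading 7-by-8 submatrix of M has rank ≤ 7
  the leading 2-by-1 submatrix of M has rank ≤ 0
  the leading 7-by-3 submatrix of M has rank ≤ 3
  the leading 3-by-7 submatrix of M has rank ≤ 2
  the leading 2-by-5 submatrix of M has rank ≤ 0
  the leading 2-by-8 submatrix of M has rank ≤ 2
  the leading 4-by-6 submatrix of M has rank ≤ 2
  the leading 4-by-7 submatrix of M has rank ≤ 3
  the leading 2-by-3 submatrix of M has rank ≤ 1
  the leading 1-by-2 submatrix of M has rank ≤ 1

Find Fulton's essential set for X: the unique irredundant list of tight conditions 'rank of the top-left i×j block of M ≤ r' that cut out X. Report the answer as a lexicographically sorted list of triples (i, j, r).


Propagating the 19 rank bounds to every northwest block:

  0 | 0 | 0 | 0 | 0 | 0 | 0 | 1
  0 | 0 | 0 | 0 | 0 | 0 | 1 | 2
  0 | 0 | 1 | 1 | 1 | 1 | 2 | 3
  1 | 1 | 2 | 2 | 2 | 2 | 3 | 4
  1 | 2 | 3 | 3 | 3 | 3 | 4 | 5
  1 | 2 | 3 | 4 | 4 | 4 | 5 | 6
  1 | 2 | 3 | 4 | 4 | 5 | 6 | 7
  1 | 2 | 3 | 4 | 5 | 6 | 7 | 8

reading off 1-entries of Δ²R: w = (8, 7, 3, 1, 2, 4, 6, 5).

|D(w)|=16, |Ess(w)|=4:

[(1, 7, 0), (2, 6, 0), (3, 2, 0), (7, 5, 4)]


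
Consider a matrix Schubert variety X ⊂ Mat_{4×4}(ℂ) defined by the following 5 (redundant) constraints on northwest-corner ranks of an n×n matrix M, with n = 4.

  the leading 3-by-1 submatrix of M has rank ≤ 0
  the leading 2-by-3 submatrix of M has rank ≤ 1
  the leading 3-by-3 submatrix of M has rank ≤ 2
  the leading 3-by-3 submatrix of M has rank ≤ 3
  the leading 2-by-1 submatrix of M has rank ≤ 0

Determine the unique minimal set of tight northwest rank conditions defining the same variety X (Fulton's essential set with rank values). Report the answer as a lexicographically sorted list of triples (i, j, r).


Propagating the 5 rank bounds to every northwest block:

  row 1: 0 1 1 1
  row 2: 0 1 1 2
  row 3: 0 1 2 3
  row 4: 1 2 3 4

hence w(1..4) = (2, 4, 3, 1).

ℓ(w)=4; the 2 essential cells (i,j,r):

[(2, 3, 1), (3, 1, 0)]


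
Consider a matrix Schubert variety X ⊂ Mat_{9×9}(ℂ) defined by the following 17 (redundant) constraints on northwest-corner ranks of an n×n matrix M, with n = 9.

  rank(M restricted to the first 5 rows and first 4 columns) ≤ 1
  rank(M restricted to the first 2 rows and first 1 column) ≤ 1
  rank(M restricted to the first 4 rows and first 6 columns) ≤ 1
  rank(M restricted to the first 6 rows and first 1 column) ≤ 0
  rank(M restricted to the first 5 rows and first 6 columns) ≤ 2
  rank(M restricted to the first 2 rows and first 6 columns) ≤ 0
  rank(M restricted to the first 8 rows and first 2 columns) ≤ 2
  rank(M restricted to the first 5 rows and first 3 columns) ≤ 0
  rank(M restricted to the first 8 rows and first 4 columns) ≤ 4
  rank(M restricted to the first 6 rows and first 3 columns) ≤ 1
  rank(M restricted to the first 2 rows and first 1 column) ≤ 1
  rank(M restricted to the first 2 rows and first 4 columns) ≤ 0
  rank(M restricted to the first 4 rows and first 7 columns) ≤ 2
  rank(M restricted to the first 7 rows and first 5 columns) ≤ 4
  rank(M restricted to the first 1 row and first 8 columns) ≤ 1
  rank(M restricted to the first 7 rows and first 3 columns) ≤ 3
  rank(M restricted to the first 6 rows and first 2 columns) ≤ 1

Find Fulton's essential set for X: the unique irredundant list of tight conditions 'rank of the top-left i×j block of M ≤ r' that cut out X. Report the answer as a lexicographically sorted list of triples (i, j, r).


Rank table r_w(9×9) implied by the 17 constraints:

  0  0  0  0  0  0  1  1  1
  0  0  0  0  0  0  1  2  2
  0  0  0  1  1  1  2  3  3
  0  0  0  1  1  1  2  3  4
  0  0  0  1  2  2  3  4  5
  0  1  1  2  3  3  4  5  6
  1  2  2  3  4  4  5  6  7
  1  2  3  4  5  5  6  7  8
  1  2  3  4  5  6  7  8  9

second differences of R give the permutation w = (7, 8, 4, 9, 5, 2, 1, 3, 6).

ℓ(w)=24; the 4 essential cells (i,j,r):

[(2, 6, 0), (4, 6, 1), (5, 3, 0), (6, 1, 0)]


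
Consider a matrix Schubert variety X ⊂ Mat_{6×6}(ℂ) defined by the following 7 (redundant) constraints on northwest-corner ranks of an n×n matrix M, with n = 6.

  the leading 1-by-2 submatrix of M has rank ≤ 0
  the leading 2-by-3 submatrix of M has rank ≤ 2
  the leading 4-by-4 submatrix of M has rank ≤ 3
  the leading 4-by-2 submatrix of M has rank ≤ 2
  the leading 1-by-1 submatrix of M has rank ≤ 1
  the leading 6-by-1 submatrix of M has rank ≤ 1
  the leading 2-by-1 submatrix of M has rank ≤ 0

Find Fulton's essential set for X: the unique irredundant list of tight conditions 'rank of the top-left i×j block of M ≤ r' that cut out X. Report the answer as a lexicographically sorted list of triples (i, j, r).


Recovering R(i,j) via the rank-extension bound from the 7 conditions:

  i=1: 0 0 1 1 1 1
  i=2: 0 1 2 2 2 2
  i=3: 1 2 3 3 3 3
  i=4: 1 2 3 3 4 4
  i=5: 1 2 3 4 5 5
  i=6: 1 2 3 4 5 6

the unique w with this rank table is (3, 2, 1, 5, 4, 6).

Rothe diagram D(w) (4 cells), 3 SE-corners (essential conditions):

[(1, 2, 0), (2, 1, 0), (4, 4, 3)]


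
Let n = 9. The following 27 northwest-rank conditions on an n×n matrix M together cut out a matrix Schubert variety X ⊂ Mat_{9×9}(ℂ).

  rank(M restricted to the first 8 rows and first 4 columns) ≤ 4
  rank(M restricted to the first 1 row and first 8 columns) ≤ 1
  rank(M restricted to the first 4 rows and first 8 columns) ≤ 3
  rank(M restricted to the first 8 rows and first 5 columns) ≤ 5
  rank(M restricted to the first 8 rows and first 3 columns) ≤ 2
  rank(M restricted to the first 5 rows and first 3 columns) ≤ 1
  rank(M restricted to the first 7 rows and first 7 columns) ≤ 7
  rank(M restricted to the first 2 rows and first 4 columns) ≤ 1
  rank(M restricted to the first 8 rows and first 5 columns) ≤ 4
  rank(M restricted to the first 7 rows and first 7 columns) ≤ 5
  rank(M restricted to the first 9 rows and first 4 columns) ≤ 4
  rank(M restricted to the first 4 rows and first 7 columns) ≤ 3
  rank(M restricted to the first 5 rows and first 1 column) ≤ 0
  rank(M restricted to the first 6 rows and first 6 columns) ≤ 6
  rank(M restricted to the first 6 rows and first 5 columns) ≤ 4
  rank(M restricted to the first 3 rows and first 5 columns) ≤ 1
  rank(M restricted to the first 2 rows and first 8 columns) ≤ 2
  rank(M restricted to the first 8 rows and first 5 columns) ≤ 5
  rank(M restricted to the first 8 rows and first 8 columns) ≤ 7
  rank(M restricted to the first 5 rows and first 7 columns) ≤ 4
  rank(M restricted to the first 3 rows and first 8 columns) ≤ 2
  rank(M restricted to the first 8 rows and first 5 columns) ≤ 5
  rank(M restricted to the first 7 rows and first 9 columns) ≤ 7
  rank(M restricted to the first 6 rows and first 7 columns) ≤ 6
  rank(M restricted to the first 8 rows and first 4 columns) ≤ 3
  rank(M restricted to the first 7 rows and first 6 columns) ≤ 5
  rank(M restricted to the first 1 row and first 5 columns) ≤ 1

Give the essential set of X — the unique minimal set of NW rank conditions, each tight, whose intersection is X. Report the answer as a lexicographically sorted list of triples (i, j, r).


Reconstructing r_w from the 27 given conditions:

  R[1]: 0, 1, 1, 1, 1, 1, 1, 1, 1
  R[2]: 0, 1, 1, 1, 1, 2, 2, 2, 2
  R[3]: 0, 1, 1, 1, 1, 2, 2, 2, 3
  R[4]: 0, 1, 1, 2, 2, 3, 3, 3, 4
  R[5]: 0, 1, 1, 2, 3, 4, 4, 4, 5
  R[6]: 1, 2, 2, 3, 4, 5, 5, 5, 6
  R[7]: 1, 2, 2, 3, 4, 5, 5, 6, 7
  R[8]: 1, 2, 2, 3, 4, 5, 6, 7, 8
  R[9]: 1, 2, 3, 4, 5, 6, 7, 8, 9

hence w(1..9) = (2, 6, 9, 4, 5, 1, 8, 7, 3).

Rothe diagram D(w) (18 cells), 6 SE-corners (essential conditions):

[(3, 5, 1), (3, 8, 2), (5, 1, 0), (5, 3, 1), (7, 7, 5), (8, 3, 2)]


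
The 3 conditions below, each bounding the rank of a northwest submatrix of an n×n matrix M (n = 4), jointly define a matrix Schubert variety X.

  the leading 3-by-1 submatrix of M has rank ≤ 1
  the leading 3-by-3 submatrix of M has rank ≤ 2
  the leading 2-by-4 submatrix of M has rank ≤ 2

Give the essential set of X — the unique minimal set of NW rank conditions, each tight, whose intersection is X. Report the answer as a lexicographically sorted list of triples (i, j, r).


Propagating the 3 rank bounds to every northwest block:

  1 1 1 1
  1 2 2 2
  1 2 2 3
  1 2 3 4

reading off 1-entries of Δ²R: w = (1, 2, 4, 3).

Rothe diagram D(w) (1 cell), 1 SE-corner (essential condition):

[(3, 3, 2)]


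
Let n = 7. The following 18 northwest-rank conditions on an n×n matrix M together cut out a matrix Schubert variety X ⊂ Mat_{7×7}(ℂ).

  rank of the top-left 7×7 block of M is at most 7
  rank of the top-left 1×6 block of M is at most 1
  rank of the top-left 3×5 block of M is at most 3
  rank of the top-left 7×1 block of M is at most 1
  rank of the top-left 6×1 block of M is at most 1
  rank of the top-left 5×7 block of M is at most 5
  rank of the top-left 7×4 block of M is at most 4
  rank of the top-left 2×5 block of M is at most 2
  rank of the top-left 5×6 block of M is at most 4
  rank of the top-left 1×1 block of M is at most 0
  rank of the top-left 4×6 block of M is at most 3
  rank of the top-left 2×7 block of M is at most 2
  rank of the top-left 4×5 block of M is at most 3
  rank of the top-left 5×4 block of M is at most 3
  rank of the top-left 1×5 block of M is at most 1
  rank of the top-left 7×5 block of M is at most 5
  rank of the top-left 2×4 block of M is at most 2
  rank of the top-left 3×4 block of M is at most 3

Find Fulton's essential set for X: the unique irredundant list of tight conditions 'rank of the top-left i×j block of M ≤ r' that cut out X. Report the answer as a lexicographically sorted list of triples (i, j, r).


Computing R[i][j] = min implied NW-rank bound (n=7, 18 conditions):

  0 | 1 | 1 | 1 | 1 | 1 | 1
  1 | 2 | 2 | 2 | 2 | 2 | 2
  1 | 2 | 3 | 3 | 3 | 3 | 3
  1 | 2 | 3 | 3 | 3 | 3 | 4
  1 | 2 | 3 | 3 | 4 | 4 | 5
  1 | 2 | 3 | 4 | 5 | 5 | 6
  1 | 2 | 3 | 4 | 5 | 6 | 7

so w = (2, 1, 3, 7, 5, 4, 6).

|D(w)|=5, |Ess(w)|=3:

[(1, 1, 0), (4, 6, 3), (5, 4, 3)]


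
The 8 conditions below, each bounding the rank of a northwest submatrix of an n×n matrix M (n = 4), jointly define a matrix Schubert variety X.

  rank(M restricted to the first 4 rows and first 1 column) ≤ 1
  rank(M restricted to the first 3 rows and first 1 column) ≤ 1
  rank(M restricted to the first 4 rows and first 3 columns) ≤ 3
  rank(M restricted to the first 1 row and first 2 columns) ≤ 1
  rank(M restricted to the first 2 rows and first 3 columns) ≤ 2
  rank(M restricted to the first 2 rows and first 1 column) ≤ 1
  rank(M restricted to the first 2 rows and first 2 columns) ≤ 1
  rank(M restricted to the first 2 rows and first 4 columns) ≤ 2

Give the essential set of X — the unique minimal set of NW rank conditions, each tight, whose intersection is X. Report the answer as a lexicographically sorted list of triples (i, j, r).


Rank table r_w(4×4) implied by the 8 constraints:

  i=1: 1, 1, 1, 1
  i=2: 1, 1, 2, 2
  i=3: 1, 2, 3, 3
  i=4: 1, 2, 3, 4

reading off 1-entries of Δ²R: w = (1, 3, 2, 4).

1 SE-corner of the 1-cell Rothe diagram gives Ess(w):

[(2, 2, 1)]


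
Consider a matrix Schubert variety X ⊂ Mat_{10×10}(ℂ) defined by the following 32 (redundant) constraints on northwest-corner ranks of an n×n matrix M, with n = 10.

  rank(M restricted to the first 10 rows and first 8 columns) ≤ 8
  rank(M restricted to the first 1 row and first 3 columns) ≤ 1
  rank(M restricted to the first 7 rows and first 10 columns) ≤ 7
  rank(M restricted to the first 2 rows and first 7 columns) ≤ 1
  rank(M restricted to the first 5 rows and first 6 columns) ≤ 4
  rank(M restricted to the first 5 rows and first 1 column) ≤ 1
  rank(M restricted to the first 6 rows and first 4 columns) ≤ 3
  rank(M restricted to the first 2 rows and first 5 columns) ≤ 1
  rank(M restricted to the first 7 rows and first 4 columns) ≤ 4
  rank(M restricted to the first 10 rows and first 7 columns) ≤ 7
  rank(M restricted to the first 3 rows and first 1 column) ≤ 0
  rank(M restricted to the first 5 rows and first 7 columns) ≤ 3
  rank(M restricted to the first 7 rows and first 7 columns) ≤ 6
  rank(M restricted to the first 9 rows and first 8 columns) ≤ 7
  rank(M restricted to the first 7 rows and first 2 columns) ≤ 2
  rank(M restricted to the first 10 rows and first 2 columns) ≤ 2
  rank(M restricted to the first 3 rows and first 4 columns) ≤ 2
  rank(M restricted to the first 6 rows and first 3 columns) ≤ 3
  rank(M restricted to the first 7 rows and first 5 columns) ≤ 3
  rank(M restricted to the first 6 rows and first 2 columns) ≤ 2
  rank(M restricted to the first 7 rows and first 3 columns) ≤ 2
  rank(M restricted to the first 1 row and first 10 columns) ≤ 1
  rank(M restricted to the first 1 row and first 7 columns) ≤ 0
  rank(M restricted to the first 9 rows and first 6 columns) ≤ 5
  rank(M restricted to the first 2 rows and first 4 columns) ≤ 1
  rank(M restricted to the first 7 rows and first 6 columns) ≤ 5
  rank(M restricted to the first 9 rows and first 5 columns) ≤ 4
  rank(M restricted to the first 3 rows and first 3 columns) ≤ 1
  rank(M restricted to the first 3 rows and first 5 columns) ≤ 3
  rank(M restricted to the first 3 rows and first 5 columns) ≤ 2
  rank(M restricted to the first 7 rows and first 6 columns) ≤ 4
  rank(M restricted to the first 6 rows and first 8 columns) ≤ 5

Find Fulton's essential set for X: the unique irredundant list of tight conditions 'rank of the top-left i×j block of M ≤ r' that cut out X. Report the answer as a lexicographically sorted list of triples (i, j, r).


Rank table r_w(10×10) implied by the 32 constraints:

  row 1: 0 | 0 | 0 | 0 | 0 | 0 | 0 | 1 | 1 | 1
  row 2: 0 | 1 | 1 | 1 | 1 | 1 | 1 | 2 | 2 | 2
  row 3: 0 | 1 | 1 | 2 | 2 | 2 | 2 | 3 | 3 | 3
  row 4: 1 | 2 | 2 | 3 | 3 | 3 | 3 | 4 | 4 | 4
  row 5: 1 | 2 | 2 | 3 | 3 | 3 | 3 | 4 | 5 | 5
  row 6: 1 | 2 | 2 | 3 | 3 | 4 | 4 | 5 | 6 | 6
  row 7: 1 | 2 | 2 | 3 | 3 | 4 | 5 | 6 | 7 | 7
  row 8: 1 | 2 | 3 | 4 | 4 | 5 | 6 | 7 | 8 | 8
  row 9: 1 | 2 | 3 | 4 | 4 | 5 | 6 | 7 | 8 | 9
  row 10: 1 | 2 | 3 | 4 | 5 | 6 | 7 | 8 | 9 | 10

the unique w with this rank table is (8, 2, 4, 1, 9, 6, 7, 3, 10, 5).

D(w) has 19 cells with 7 SE-corners; essential set:

[(1, 7, 0), (3, 1, 0), (3, 3, 1), (5, 7, 3), (7, 3, 2), (7, 5, 3), (9, 5, 4)]
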